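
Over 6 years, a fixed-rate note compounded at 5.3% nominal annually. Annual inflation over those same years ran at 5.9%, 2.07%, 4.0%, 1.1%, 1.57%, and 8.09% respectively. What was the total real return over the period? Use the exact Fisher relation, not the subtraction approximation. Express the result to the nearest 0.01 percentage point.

Cumulative inflation factor: 1.059 × 1.0207 × 1.040 × 1.011 × 1.0157 × 1.0809 ≈ 1.24776.
Nominal growth factor: 1.36323. Real growth factor = 1.36323 / 1.24776 ≈ 1.09255.
Total real return ≈ 9.2548%.

9.25%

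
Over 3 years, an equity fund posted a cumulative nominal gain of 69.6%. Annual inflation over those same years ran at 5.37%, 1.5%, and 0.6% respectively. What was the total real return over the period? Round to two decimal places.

57.63%

Cumulative inflation factor: 1.0537 × 1.015 × 1.006 ≈ 1.07592.
Nominal growth factor: 1.69600. Real growth factor = 1.69600 / 1.07592 ≈ 1.57632.
Total real return ≈ 57.6322%.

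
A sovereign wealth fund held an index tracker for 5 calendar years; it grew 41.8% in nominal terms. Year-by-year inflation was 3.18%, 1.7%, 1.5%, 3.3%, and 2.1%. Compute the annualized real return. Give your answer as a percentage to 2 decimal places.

Cumulative inflation factor: 1.0318 × 1.017 × 1.015 × 1.033 × 1.021 ≈ 1.12333.
Nominal growth factor: 1.41800. Real growth factor = 1.41800 / 1.12333 ≈ 1.26231.
Annualized: 1.26231^(1/5) − 1 ≈ 0.04769.

4.77%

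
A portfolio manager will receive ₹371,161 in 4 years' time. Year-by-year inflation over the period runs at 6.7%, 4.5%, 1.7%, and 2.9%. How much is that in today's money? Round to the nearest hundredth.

Price-level factor over 4 years: 1.067 × 1.045 × 1.017 × 1.029 ≈ 1.1668553924.
Purchasing power today: ₹371,161 divided by that factor.

₹318,086.54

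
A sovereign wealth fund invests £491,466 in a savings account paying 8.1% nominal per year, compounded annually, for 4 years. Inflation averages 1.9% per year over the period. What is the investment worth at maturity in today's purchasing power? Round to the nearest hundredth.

£622,442.90

Nominal value at maturity: £491,466 × (1 + 8.1%)^4 ≈ £671,113.93.
Price-level factor over 4 years: (1 + 1.9%)^4 ≈ 1.0781935663.
Dividing the nominal maturity value by the price-level factor gives the value in today's money.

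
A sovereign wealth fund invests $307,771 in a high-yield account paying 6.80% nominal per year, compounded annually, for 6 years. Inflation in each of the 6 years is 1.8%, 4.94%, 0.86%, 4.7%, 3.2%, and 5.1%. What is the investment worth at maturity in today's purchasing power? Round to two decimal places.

$373,265.90

Nominal value at maturity: $307,771 × (1 + 6.80%)^6 ≈ $456,725.45.
Price-level factor over 6 years: 1.018 × 1.0494 × 1.0086 × 1.047 × 1.032 × 1.051 ≈ 1.2235927546.
Dividing the nominal maturity value by the price-level factor gives the value in today's money.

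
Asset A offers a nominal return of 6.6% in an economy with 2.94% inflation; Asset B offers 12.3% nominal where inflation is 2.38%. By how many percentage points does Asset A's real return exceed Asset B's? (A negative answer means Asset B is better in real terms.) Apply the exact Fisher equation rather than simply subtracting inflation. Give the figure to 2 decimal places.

-6.13

Asset A real return: 1.066/1.0294 − 1 = 3.555%.
Asset B real return: 1.123/1.0238 − 1 = 9.689%.
Difference: 3.555 − 9.689 = -6.134 pp.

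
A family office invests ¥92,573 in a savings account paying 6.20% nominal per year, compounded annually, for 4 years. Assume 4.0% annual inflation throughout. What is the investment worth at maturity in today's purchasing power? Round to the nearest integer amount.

¥100,658

Nominal value at maturity: ¥92,573 × (1 + 6.20%)^4 ≈ ¥117,756.
Price-level factor over 4 years: (1 + 4.0%)^4 = 1.16985856.
Dividing the nominal maturity value by the price-level factor gives the value in today's money.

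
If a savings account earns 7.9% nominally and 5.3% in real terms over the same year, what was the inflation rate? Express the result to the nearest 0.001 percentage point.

2.469%

From (1+r_nom) = (1+r_real)(1+π), we get 1+π = (1 + 7.9%)/(1 + 5.3%) = 1.079/1.053 ≈ 1.02469.
So π ≈ 2.4691%.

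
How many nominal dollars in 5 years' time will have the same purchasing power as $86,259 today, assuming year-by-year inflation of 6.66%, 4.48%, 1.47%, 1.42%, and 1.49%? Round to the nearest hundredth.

Cumulative price-level factor: 1.0666 × 1.0448 × 1.0147 × 1.0142 × 1.0149 ≈ 1.1639096324.
Multiplying $86,259 by the price-level factor gives the future nominal sum.

$100,397.68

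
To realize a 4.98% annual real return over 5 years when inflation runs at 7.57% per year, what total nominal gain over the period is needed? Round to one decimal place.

83.6%

Required annual nominal rate: (1+4.98%)(1+7.57%) − 1 = 12.926986%.
Cumulative over 5 years: (1 + 0.12926986)^5 − 1 ≈ 0.83649.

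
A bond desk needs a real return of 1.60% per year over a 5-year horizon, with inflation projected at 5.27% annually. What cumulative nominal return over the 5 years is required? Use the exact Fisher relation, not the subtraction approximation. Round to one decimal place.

Required annual nominal rate: (1+1.60%)(1+5.27%) − 1 = 6.95432%.
Cumulative over 5 years: (1 + 0.0695432)^5 − 1 ≈ 0.39956.

40.0%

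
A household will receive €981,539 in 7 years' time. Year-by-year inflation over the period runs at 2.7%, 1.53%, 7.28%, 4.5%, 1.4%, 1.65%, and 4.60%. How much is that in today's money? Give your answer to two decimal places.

€778,808.45

Price-level factor over 7 years: 1.027 × 1.0153 × 1.0728 × 1.045 × 1.014 × 1.0165 × 1.0460 ≈ 1.2603086226.
Purchasing power today: €981,539 divided by that factor.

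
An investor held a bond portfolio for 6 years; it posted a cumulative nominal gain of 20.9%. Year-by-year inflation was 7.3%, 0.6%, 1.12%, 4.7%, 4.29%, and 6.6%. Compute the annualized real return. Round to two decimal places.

Cumulative inflation factor: 1.073 × 1.006 × 1.0112 × 1.047 × 1.0429 × 1.066 ≈ 1.27052.
Nominal growth factor: 1.20900. Real growth factor = 1.20900 / 1.27052 ≈ 0.95158.
Annualized: 0.95158^(1/6) − 1 ≈ -0.00824.

-0.82%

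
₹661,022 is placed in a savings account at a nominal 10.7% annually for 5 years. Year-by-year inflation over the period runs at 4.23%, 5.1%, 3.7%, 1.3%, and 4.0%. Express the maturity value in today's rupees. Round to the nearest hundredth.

₹918,199.44

Nominal value at maturity: ₹661,022 × (1 + 10.7%)^5 ≈ ₹1,098,889.49.
Price-level factor over 5 years: 1.0423 × 1.051 × 1.037 × 1.013 × 1.040 ≈ 1.1967873632.
Dividing the nominal maturity value by the price-level factor gives the value in today's money.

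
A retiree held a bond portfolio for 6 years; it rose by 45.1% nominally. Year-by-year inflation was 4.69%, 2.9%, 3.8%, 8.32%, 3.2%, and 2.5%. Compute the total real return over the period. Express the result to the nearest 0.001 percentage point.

13.250%

Cumulative inflation factor: 1.0469 × 1.029 × 1.038 × 1.0832 × 1.032 × 1.025 ≈ 1.28124.
Nominal growth factor: 1.45100. Real growth factor = 1.45100 / 1.28124 ≈ 1.13250.
Total real return ≈ 13.2498%.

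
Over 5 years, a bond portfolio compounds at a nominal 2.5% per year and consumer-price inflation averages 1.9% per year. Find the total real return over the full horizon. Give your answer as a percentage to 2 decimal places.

2.98%

The annual real rate is (1+2.5%)/(1+1.9%) − 1 = 0.5888%.
Compounded over 5 years: (1 + 0.005888)^5 − 1 ≈ 0.02979.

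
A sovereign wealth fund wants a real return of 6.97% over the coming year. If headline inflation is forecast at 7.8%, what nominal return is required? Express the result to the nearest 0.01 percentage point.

By the Fisher equation, 1 + r_nom = (1 + 6.97%)(1 + 7.8%) = 1.0697 × 1.078 = 1.1531366.
So r_nom = 15.31366%.

15.31%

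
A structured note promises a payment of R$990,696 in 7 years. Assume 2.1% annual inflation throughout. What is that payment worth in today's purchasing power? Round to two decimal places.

R$856,564.78

Price-level factor over 7 years: (1 + 2.1%)^7 ≈ 1.1565920282.
Purchasing power today: R$990,696 divided by that factor.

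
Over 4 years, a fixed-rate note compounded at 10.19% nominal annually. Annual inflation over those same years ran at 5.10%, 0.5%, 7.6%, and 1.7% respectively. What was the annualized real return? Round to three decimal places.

6.271%

Cumulative inflation factor: 1.0510 × 1.005 × 1.076 × 1.017 ≈ 1.15585.
Nominal growth factor: 1.47424. Real growth factor = 1.47424 / 1.15585 ≈ 1.27546.
Annualized: 1.27546^(1/4) − 1 ≈ 0.06271.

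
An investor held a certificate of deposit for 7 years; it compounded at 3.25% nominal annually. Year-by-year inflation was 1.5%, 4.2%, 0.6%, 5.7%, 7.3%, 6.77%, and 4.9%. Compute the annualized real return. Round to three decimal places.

Cumulative inflation factor: 1.015 × 1.042 × 1.006 × 1.057 × 1.073 × 1.0677 × 1.049 ≈ 1.35155.
Nominal growth factor: 1.25092. Real growth factor = 1.25092 / 1.35155 ≈ 0.92555.
Annualized: 0.92555^(1/7) − 1 ≈ -0.01099.

-1.099%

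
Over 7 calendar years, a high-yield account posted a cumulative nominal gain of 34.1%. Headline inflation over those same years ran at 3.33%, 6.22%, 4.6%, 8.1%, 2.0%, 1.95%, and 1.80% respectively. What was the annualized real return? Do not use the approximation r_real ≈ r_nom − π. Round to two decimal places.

Cumulative inflation factor: 1.0333 × 1.0622 × 1.046 × 1.081 × 1.020 × 1.0195 × 1.0180 ≈ 1.31379.
Nominal growth factor: 1.34100. Real growth factor = 1.34100 / 1.31379 ≈ 1.02071.
Annualized: 1.02071^(1/7) − 1 ≈ 0.00293.

0.29%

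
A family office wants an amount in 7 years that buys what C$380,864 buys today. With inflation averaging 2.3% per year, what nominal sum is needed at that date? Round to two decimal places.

C$446,580.09

Cumulative price-level factor: (1+2.3%)^7 ≈ 1.1725447756.
Multiplying C$380,864 by the price-level factor gives the future nominal sum.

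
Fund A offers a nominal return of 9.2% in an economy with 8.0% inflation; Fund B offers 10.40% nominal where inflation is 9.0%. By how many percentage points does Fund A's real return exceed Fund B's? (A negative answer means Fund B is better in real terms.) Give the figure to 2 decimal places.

Fund A real return: 1.092/1.080 − 1 = 1.111%.
Fund B real return: 1.1040/1.090 − 1 = 1.284%.
Difference: 1.111 − 1.284 = -0.173 pp.

-0.17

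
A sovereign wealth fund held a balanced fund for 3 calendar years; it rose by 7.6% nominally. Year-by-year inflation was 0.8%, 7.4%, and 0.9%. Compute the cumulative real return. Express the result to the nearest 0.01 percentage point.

-1.50%

Cumulative inflation factor: 1.008 × 1.074 × 1.009 ≈ 1.09234.
Nominal growth factor: 1.07600. Real growth factor = 1.07600 / 1.09234 ≈ 0.98505.
Total real return ≈ -1.4954%.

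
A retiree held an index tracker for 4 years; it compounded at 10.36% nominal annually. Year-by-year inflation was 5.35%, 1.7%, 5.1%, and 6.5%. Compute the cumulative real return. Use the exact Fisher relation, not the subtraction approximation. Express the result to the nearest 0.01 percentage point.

23.69%

Cumulative inflation factor: 1.0535 × 1.017 × 1.051 × 1.065 ≈ 1.19924.
Nominal growth factor: 1.48336. Real growth factor = 1.48336 / 1.19924 ≈ 1.23691.
Total real return ≈ 23.6912%.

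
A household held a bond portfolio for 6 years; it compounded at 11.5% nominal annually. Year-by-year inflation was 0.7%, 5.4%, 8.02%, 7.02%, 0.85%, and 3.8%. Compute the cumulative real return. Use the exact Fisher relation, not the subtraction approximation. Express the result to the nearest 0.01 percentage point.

Cumulative inflation factor: 1.007 × 1.054 × 1.0802 × 1.0702 × 1.0085 × 1.038 ≈ 1.28444.
Nominal growth factor: 1.92154. Real growth factor = 1.92154 / 1.28444 ≈ 1.49602.
Total real return ≈ 49.6018%.

49.60%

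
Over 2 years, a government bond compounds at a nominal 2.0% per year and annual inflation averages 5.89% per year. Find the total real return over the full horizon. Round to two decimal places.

The annual real rate is (1+2.0%)/(1+5.89%) − 1 = -3.6736%.
Compounded over 2 years: (1 + -0.036736)^2 − 1 ≈ -0.07212.

-7.21%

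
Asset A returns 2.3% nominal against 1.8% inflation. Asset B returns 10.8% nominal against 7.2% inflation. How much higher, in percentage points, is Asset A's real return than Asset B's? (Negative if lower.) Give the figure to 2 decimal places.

Asset A real return: 1.023/1.018 − 1 = 0.491%.
Asset B real return: 1.108/1.072 − 1 = 3.358%.
Difference: 0.491 − 3.358 = -2.867 pp.

-2.87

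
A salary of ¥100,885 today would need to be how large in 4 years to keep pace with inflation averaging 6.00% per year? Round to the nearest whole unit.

¥127,365

Cumulative price-level factor: (1+6.00%)^4 = 1.26247696.
Multiplying ¥100,885 by the price-level factor gives the future nominal sum.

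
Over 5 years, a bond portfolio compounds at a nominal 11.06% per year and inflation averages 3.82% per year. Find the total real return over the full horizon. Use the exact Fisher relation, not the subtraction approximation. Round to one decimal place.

40.1%

The annual real rate is (1+11.06%)/(1+3.82%) − 1 = 6.9736%.
Compounded over 5 years: (1 + 0.069736)^5 − 1 ≈ 0.40082.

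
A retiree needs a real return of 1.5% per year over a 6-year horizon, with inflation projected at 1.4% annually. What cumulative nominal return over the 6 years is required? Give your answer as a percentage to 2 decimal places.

18.86%

Required annual nominal rate: (1+1.5%)(1+1.4%) − 1 = 2.921%.
Cumulative over 6 years: (1 + 0.02921)^6 − 1 ≈ 0.18857.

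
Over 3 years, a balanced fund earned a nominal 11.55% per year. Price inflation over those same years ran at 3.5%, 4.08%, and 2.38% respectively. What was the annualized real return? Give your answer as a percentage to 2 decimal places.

7.97%

Cumulative inflation factor: 1.035 × 1.0408 × 1.0238 ≈ 1.10287.
Nominal growth factor: 1.38806. Real growth factor = 1.38806 / 1.10287 ≈ 1.25859.
Annualized: 1.25859^(1/3) − 1 ≈ 0.07968.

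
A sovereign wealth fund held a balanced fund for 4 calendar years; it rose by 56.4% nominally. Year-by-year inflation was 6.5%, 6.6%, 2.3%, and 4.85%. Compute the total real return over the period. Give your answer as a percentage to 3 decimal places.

28.436%

Cumulative inflation factor: 1.065 × 1.066 × 1.023 × 1.0485 ≈ 1.21773.
Nominal growth factor: 1.56400. Real growth factor = 1.56400 / 1.21773 ≈ 1.28436.
Total real return ≈ 28.4357%.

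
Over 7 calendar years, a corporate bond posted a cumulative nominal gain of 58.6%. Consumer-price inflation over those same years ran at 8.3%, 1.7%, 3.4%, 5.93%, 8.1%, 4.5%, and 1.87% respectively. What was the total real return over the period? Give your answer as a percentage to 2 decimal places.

Cumulative inflation factor: 1.083 × 1.017 × 1.034 × 1.0593 × 1.081 × 1.045 × 1.0187 ≈ 1.38828.
Nominal growth factor: 1.58600. Real growth factor = 1.58600 / 1.38828 ≈ 1.14242.
Total real return ≈ 14.2420%.

14.24%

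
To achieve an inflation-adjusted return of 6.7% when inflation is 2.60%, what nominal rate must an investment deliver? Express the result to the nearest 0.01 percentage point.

9.47%

By the Fisher equation, 1 + r_nom = (1 + 6.7%)(1 + 2.60%) = 1.067 × 1.0260 = 1.094742.
So r_nom = 9.4742%.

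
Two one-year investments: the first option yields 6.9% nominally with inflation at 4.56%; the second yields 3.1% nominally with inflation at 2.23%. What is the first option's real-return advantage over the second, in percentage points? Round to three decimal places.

The first option real return: 1.069/1.0456 − 1 = 2.2379%.
The second real return: 1.031/1.0223 − 1 = 0.8510%.
Difference: 2.2379 − 0.8510 = 1.3869 pp.

1.387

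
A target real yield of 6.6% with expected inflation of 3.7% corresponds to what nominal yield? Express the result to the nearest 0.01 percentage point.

10.54%

By the Fisher equation, 1 + r_nom = (1 + 6.6%)(1 + 3.7%) = 1.066 × 1.037 = 1.105442.
So r_nom = 10.5442%.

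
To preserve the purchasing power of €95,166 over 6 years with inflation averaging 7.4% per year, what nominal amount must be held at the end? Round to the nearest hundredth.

Cumulative price-level factor: (1+7.4%)^6 ≈ 1.5347077569.
Multiplying €95,166 by the price-level factor gives the future nominal sum.

€146,052.00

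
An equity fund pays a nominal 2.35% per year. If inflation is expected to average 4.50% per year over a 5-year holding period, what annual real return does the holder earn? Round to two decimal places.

-2.06%

With constant rates the annual real return is the same each year: (1+2.35%)/(1+4.50%) − 1 = -0.02057.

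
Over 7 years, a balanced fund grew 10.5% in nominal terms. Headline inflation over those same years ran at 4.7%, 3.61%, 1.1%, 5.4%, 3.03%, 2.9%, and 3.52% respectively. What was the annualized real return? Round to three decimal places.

-1.954%

Cumulative inflation factor: 1.047 × 1.0361 × 1.011 × 1.054 × 1.0303 × 1.029 × 1.0352 ≈ 1.26865.
Nominal growth factor: 1.10500. Real growth factor = 1.10500 / 1.26865 ≈ 0.87100.
Annualized: 0.87100^(1/7) − 1 ≈ -0.01954.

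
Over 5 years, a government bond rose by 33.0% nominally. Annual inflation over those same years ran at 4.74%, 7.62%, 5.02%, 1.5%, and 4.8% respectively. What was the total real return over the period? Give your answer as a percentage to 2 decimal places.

Cumulative inflation factor: 1.0474 × 1.0762 × 1.0502 × 1.015 × 1.048 ≈ 1.25923.
Nominal growth factor: 1.33000. Real growth factor = 1.33000 / 1.25923 ≈ 1.05620.
Total real return ≈ 5.6201%.

5.62%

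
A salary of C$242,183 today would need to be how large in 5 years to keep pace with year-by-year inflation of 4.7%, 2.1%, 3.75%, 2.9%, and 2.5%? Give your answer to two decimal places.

C$283,297.94

Cumulative price-level factor: 1.047 × 1.021 × 1.0375 × 1.029 × 1.025 ≈ 1.1697680878.
The nominal amount required is C$242,183 scaled up by that factor.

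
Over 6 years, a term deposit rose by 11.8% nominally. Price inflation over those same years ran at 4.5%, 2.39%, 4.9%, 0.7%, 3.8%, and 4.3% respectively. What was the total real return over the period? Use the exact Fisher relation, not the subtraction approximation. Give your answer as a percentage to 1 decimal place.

-8.6%

Cumulative inflation factor: 1.045 × 1.0239 × 1.049 × 1.007 × 1.038 × 1.043 ≈ 1.22366.
Nominal growth factor: 1.11800. Real growth factor = 1.11800 / 1.22366 ≈ 0.91365.
Total real return ≈ -8.6347%.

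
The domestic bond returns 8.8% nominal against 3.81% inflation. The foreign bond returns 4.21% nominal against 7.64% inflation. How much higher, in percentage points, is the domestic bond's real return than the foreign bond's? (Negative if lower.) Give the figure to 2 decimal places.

7.99

The domestic bond real return: 1.088/1.0381 − 1 = 4.807%.
The foreign bond real return: 1.0421/1.0764 − 1 = -3.187%.
Difference: 4.807 − (-3.187) = 7.994 pp.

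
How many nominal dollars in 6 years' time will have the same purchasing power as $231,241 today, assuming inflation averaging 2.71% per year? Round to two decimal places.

$271,482.11

Cumulative price-level factor: (1+2.71%)^6 ≈ 1.1740223787.
The nominal amount required is $231,241 scaled up by that factor.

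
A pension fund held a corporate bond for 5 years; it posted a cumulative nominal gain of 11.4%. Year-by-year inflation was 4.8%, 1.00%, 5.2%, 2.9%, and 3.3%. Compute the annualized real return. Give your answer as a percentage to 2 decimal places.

-1.21%

Cumulative inflation factor: 1.048 × 1.0100 × 1.052 × 1.029 × 1.033 ≈ 1.18362.
Nominal growth factor: 1.11400. Real growth factor = 1.11400 / 1.18362 ≈ 0.94118.
Annualized: 0.94118^(1/5) − 1 ≈ -0.01205.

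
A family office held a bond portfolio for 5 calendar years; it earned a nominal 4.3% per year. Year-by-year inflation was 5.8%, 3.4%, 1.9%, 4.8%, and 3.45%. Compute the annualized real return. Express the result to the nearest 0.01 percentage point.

Cumulative inflation factor: 1.058 × 1.034 × 1.019 × 1.048 × 1.0345 ≈ 1.20857.
Nominal growth factor: 1.23430. Real growth factor = 1.23430 / 1.20857 ≈ 1.02129.
Annualized: 1.02129^(1/5) − 1 ≈ 0.00422.

0.42%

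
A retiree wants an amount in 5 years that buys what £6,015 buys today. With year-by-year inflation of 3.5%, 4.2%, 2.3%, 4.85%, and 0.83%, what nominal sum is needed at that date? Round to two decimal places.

Cumulative price-level factor: 1.035 × 1.042 × 1.023 × 1.0485 × 1.0083 ≈ 1.1663849425.
The nominal amount required is £6,015 scaled up by that factor.

£7,015.81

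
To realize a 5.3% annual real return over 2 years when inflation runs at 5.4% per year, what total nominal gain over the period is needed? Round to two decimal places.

Required annual nominal rate: (1+5.3%)(1+5.4%) − 1 = 10.9862%.
Cumulative over 2 years: (1 + 0.109862)^2 − 1 ≈ 0.23179.

23.18%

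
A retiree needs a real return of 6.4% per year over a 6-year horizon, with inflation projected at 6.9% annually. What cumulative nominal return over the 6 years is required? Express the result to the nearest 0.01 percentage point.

116.53%

Required annual nominal rate: (1+6.4%)(1+6.9%) − 1 = 13.7416%.
Cumulative over 6 years: (1 + 0.137416)^6 − 1 ≈ 1.16529.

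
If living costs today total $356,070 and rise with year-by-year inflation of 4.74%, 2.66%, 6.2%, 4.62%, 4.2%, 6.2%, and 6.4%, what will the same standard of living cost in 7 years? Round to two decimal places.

Cumulative price-level factor: 1.0474 × 1.0266 × 1.062 × 1.0462 × 1.042 × 1.062 × 1.064 ≈ 1.4066528342.
The nominal amount required is $356,070 scaled up by that factor.

$500,866.87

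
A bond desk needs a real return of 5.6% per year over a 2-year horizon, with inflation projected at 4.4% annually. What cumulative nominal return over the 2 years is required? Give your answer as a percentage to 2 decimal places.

Required annual nominal rate: (1+5.6%)(1+4.4%) − 1 = 10.2464%.
Cumulative over 2 years: (1 + 0.102464)^2 − 1 ≈ 0.21543.

21.54%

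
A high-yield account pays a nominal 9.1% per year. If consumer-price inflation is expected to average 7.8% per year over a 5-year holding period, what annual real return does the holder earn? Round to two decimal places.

1.21%

With constant rates the annual real return is the same each year: (1+9.1%)/(1+7.8%) − 1 = 0.01206.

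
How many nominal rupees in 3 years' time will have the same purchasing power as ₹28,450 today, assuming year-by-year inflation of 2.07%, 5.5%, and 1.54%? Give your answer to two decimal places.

Cumulative price-level factor: 1.0207 × 1.055 × 1.0154 = 1.0934218129.
The nominal amount required is ₹28,450 scaled up by that factor.

₹31,107.85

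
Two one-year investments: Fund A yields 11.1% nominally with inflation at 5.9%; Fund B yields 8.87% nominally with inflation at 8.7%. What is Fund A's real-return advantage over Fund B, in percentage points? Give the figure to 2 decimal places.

4.75

Fund A real return: 1.111/1.059 − 1 = 4.910%.
Fund B real return: 1.0887/1.087 − 1 = 0.156%.
Difference: 4.910 − 0.156 = 4.754 pp.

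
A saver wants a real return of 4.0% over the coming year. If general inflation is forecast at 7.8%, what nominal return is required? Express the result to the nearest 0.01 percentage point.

12.11%

By the Fisher equation, 1 + r_nom = (1 + 4.0%)(1 + 7.8%) = 1.040 × 1.078 = 1.12112.
So r_nom = 12.112%.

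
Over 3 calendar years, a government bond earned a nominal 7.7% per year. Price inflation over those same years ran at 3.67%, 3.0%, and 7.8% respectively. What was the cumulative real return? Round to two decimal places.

8.53%

Cumulative inflation factor: 1.0367 × 1.030 × 1.078 ≈ 1.15109.
Nominal growth factor: 1.24924. Real growth factor = 1.24924 / 1.15109 ≈ 1.08527.
Total real return ≈ 8.5271%.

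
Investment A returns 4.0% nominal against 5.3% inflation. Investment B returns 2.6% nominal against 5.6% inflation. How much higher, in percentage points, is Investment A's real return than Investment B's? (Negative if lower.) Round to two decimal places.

1.61

Investment A real return: 1.040/1.053 − 1 = -1.235%.
Investment B real return: 1.026/1.056 − 1 = -2.841%.
Difference: -1.235 − (-2.841) = 1.606 pp.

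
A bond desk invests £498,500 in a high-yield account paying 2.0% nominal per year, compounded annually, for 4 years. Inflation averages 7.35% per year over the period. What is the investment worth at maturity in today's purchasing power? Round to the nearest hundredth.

£406,310.13

Nominal value at maturity: £498,500 × (1 + 2.0%)^4 ≈ £539,592.43.
Price-level factor over 4 years: (1 + 7.35%)^4 ≈ 1.3280309458.
The maturity value deflated by that factor is the answer in today's purchasing power.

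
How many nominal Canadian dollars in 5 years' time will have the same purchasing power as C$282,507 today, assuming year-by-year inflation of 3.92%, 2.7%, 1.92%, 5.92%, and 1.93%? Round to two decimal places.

Cumulative price-level factor: 1.0392 × 1.027 × 1.0192 × 1.0592 × 1.0193 ≈ 1.1743809369.
Multiplying C$282,507 by the price-level factor gives the future nominal sum.

C$331,770.84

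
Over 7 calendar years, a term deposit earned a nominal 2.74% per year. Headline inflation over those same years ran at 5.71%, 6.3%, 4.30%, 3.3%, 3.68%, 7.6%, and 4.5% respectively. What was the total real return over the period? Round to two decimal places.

-14.39%

Cumulative inflation factor: 1.0571 × 1.063 × 1.0430 × 1.033 × 1.0368 × 1.076 × 1.045 ≈ 1.41142.
Nominal growth factor: 1.20831. Real growth factor = 1.20831 / 1.41142 ≈ 0.85609.
Total real return ≈ -14.3910%.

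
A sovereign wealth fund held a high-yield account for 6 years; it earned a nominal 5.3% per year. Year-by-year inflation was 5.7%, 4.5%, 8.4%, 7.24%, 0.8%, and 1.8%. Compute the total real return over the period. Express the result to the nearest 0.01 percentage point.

3.46%

Cumulative inflation factor: 1.057 × 1.045 × 1.084 × 1.0724 × 1.008 × 1.018 ≈ 1.31761.
Nominal growth factor: 1.36323. Real growth factor = 1.36323 / 1.31761 ≈ 1.03463.
Total real return ≈ 3.4629%.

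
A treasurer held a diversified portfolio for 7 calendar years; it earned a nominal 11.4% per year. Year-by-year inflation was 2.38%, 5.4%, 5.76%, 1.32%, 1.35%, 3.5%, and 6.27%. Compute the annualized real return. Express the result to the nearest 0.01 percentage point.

7.43%

Cumulative inflation factor: 1.0238 × 1.054 × 1.0576 × 1.0132 × 1.0135 × 1.035 × 1.0627 ≈ 1.28898.
Nominal growth factor: 2.12910. Real growth factor = 2.12910 / 1.28898 ≈ 1.65177.
Annualized: 1.65177^(1/7) − 1 ≈ 0.07432.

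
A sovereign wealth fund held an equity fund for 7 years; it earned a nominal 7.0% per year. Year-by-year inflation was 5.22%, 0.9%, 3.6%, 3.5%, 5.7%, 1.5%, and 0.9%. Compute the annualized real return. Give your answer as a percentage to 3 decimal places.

Cumulative inflation factor: 1.0522 × 1.009 × 1.036 × 1.035 × 1.057 × 1.015 × 1.009 ≈ 1.23232.
Nominal growth factor: 1.60578. Real growth factor = 1.60578 / 1.23232 ≈ 1.30306.
Annualized: 1.30306^(1/7) − 1 ≈ 0.03854.

3.854%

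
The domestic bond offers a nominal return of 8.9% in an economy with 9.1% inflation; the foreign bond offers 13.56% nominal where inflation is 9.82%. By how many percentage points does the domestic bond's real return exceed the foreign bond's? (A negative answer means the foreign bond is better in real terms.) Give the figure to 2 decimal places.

-3.59

The domestic bond real return: 1.089/1.091 − 1 = -0.183%.
The foreign bond real return: 1.1356/1.0982 − 1 = 3.406%.
Difference: -0.183 − 3.406 = -3.589 pp.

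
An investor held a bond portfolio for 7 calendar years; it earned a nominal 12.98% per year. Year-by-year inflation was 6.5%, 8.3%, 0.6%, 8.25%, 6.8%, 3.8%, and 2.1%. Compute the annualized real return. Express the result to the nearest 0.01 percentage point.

7.44%

Cumulative inflation factor: 1.065 × 1.083 × 1.006 × 1.0825 × 1.068 × 1.038 × 1.021 ≈ 1.42167.
Nominal growth factor: 2.34969. Real growth factor = 2.34969 / 1.42167 ≈ 1.65277.
Annualized: 1.65277^(1/7) − 1 ≈ 0.07442.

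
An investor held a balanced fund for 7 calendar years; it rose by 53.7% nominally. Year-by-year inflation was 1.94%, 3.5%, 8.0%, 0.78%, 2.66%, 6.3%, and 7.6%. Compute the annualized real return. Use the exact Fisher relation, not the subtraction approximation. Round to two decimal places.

Cumulative inflation factor: 1.0194 × 1.035 × 1.080 × 1.0078 × 1.0266 × 1.063 × 1.076 ≈ 1.34843.
Nominal growth factor: 1.53700. Real growth factor = 1.53700 / 1.34843 ≈ 1.13984.
Annualized: 1.13984^(1/7) − 1 ≈ 0.01887.

1.89%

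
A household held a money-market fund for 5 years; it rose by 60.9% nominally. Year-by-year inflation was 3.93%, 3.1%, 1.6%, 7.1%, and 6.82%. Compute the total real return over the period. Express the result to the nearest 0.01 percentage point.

29.19%

Cumulative inflation factor: 1.0393 × 1.031 × 1.016 × 1.071 × 1.0682 ≈ 1.24548.
Nominal growth factor: 1.60900. Real growth factor = 1.60900 / 1.24548 ≈ 1.29188.
Total real return ≈ 29.1876%.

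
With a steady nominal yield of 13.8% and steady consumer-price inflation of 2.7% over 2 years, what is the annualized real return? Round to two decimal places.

10.81%

With constant rates the annual real return is the same each year: (1+13.8%)/(1+2.7%) − 1 = 0.10808.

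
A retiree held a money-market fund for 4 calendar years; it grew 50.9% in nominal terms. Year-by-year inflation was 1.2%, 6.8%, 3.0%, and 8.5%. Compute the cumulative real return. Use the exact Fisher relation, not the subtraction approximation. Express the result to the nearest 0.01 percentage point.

24.93%

Cumulative inflation factor: 1.012 × 1.068 × 1.030 × 1.085 ≈ 1.20787.
Nominal growth factor: 1.50900. Real growth factor = 1.50900 / 1.20787 ≈ 1.24931.
Total real return ≈ 24.9311%.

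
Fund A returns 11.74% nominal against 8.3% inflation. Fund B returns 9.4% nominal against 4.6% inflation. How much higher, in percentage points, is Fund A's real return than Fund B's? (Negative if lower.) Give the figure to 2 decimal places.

-1.41

Fund A real return: 1.1174/1.083 − 1 = 3.176%.
Fund B real return: 1.094/1.046 − 1 = 4.589%.
Difference: 3.176 − 4.589 = -1.413 pp.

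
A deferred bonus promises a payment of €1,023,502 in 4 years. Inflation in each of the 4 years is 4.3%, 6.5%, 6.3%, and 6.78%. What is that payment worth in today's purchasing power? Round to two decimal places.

Price-level factor over 4 years: 1.043 × 1.065 × 1.063 × 1.0678 ≈ 1.2608316358.
Purchasing power today: €1,023,502 divided by that factor.

€811,767.39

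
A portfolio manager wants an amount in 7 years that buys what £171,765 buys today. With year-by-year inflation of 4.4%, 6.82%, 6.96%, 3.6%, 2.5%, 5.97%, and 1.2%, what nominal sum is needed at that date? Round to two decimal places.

Cumulative price-level factor: 1.044 × 1.0682 × 1.0696 × 1.036 × 1.025 × 1.0597 × 1.012 ≈ 1.3583807993.
Multiplying £171,765 by the price-level factor gives the future nominal sum.

£233,322.28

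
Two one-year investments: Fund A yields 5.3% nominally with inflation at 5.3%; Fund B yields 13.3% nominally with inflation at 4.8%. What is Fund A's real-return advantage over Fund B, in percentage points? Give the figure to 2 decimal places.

Fund A real return: 1.053/1.053 − 1 = 0.000%.
Fund B real return: 1.133/1.048 − 1 = 8.111%.
Difference: 0.000 − 8.111 = -8.111 pp.

-8.11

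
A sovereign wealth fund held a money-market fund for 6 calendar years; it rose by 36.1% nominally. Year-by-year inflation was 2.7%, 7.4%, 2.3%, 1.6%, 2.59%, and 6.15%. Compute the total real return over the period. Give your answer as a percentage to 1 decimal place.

Cumulative inflation factor: 1.027 × 1.074 × 1.023 × 1.016 × 1.0259 × 1.0615 ≈ 1.24844.
Nominal growth factor: 1.36100. Real growth factor = 1.36100 / 1.24844 ≈ 1.09016.
Total real return ≈ 9.0157%.

9.0%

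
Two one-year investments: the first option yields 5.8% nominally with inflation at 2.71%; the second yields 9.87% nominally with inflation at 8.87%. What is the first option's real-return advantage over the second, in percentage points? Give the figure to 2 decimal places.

2.09

The first option real return: 1.058/1.0271 − 1 = 3.008%.
The second real return: 1.0987/1.0887 − 1 = 0.919%.
Difference: 3.008 − 0.919 = 2.089 pp.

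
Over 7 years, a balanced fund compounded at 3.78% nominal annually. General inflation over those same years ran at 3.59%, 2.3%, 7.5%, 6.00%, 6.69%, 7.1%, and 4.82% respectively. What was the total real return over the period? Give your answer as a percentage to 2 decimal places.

Cumulative inflation factor: 1.0359 × 1.023 × 1.075 × 1.0600 × 1.0669 × 1.071 × 1.0482 ≈ 1.44632.
Nominal growth factor: 1.29657. Real growth factor = 1.29657 / 1.44632 ≈ 0.89646.
Total real return ≈ -10.3541%.

-10.35%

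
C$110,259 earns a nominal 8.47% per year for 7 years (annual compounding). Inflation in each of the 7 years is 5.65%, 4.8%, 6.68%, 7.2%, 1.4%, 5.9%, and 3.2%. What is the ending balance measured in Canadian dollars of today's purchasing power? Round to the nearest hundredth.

C$138,822.33

Nominal value at maturity: C$110,259 × (1 + 8.47%)^7 ≈ C$194,796.67.
Price-level factor over 7 years: 1.0565 × 1.048 × 1.0668 × 1.072 × 1.014 × 1.059 × 1.032 ≈ 1.4032084419.
The maturity value deflated by that factor is the answer in today's purchasing power.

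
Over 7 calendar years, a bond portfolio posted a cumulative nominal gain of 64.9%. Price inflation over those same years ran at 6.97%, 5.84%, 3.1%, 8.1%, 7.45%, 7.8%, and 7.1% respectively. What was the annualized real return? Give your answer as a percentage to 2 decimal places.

0.75%

Cumulative inflation factor: 1.0697 × 1.0584 × 1.031 × 1.081 × 1.0745 × 1.078 × 1.071 ≈ 1.56535.
Nominal growth factor: 1.64900. Real growth factor = 1.64900 / 1.56535 ≈ 1.05344.
Annualized: 1.05344^(1/7) − 1 ≈ 0.00747.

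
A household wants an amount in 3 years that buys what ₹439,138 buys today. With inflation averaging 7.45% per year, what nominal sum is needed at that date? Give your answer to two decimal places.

Cumulative price-level factor: (1+7.45%)^3 ≈ 1.2405642436.
Multiplying ₹439,138 by the price-level factor gives the future nominal sum.

₹544,778.90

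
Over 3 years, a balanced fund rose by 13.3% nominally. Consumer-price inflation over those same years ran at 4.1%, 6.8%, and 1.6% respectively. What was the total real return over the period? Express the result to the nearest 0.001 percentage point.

0.303%

Cumulative inflation factor: 1.041 × 1.068 × 1.016 ≈ 1.12958.
Nominal growth factor: 1.13300. Real growth factor = 1.13300 / 1.12958 ≈ 1.00303.
Total real return ≈ 0.3031%.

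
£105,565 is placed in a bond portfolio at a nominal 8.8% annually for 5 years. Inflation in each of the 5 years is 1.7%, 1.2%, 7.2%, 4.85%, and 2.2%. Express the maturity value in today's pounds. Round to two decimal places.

Nominal value at maturity: £105,565 × (1 + 8.8%)^5 ≈ £160,940.16.
Price-level factor over 5 years: 1.017 × 1.012 × 1.072 × 1.0485 × 1.022 ≈ 1.1822670377.
The maturity value deflated by that factor is the answer in today's purchasing power.

£136,128.43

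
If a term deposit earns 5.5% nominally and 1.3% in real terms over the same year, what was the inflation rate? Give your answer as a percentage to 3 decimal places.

From (1+r_nom) = (1+r_real)(1+π), we get 1+π = (1 + 5.5%)/(1 + 1.3%) = 1.055/1.013 ≈ 1.04146.
So π ≈ 4.1461%.

4.146%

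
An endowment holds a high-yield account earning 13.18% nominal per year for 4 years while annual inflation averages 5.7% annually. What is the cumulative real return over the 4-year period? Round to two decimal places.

31.46%

The annual real rate is (1+13.18%)/(1+5.7%) − 1 = 7.0766%.
Compounded over 4 years: (1 + 0.070766)^4 − 1 ≈ 0.31456.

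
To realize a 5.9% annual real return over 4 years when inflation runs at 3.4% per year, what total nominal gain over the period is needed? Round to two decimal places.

43.77%

Required annual nominal rate: (1+5.9%)(1+3.4%) − 1 = 9.5006%.
Cumulative over 4 years: (1 + 0.095006)^4 − 1 ≈ 0.43769.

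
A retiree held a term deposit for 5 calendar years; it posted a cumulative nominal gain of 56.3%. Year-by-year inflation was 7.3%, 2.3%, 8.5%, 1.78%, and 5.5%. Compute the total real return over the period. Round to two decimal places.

22.22%

Cumulative inflation factor: 1.073 × 1.023 × 1.085 × 1.0178 × 1.055 ≈ 1.27885.
Nominal growth factor: 1.56300. Real growth factor = 1.56300 / 1.27885 ≈ 1.22219.
Total real return ≈ 22.2191%.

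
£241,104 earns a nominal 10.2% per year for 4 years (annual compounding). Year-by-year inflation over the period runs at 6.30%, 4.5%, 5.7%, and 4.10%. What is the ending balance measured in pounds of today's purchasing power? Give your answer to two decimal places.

£290,907.90

Nominal value at maturity: £241,104 × (1 + 10.2%)^4 ≈ £355,574.65.
Price-level factor over 4 years: 1.0630 × 1.045 × 1.057 × 1.0410 ≈ 1.2222928514.
The maturity value deflated by that factor is the answer in today's purchasing power.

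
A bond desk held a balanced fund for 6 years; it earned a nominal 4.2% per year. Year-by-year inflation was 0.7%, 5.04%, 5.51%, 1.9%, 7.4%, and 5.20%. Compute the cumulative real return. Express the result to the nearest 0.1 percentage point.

Cumulative inflation factor: 1.007 × 1.0504 × 1.0551 × 1.019 × 1.074 × 1.0520 ≈ 1.28491.
Nominal growth factor: 1.27999. Real growth factor = 1.27999 / 1.28491 ≈ 0.99617.
Total real return ≈ -0.3828%.

-0.4%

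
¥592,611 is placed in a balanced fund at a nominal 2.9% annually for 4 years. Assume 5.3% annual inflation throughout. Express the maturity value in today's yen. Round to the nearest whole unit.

¥540,403

Nominal value at maturity: ¥592,611 × (1 + 2.9%)^4 ≈ ¥664,402.
Price-level factor over 4 years: (1 + 5.3%)^4 ≈ 1.2294573985.
The maturity value deflated by that factor is the answer in today's purchasing power.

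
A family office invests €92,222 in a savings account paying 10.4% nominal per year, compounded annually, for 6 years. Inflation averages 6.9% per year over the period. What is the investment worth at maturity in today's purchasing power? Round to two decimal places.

Nominal value at maturity: €92,222 × (1 + 10.4%)^6 ≈ €166,974.05.
Price-level factor over 6 years: (1 + 6.9%)^6 ≈ 1.4923346789.
Dividing the nominal maturity value by the price-level factor gives the value in today's money.

€111,887.80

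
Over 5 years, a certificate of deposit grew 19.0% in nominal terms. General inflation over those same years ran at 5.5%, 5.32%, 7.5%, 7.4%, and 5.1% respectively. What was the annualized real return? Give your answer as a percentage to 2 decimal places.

Cumulative inflation factor: 1.055 × 1.0532 × 1.075 × 1.074 × 1.051 ≈ 1.34828.
Nominal growth factor: 1.19000. Real growth factor = 1.19000 / 1.34828 ≈ 0.88261.
Annualized: 0.88261^(1/5) − 1 ≈ -0.02467.

-2.47%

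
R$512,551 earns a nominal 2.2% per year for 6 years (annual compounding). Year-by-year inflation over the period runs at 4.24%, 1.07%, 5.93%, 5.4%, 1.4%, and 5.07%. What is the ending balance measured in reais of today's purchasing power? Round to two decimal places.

R$466,025.33

Nominal value at maturity: R$512,551 × (1 + 2.2%)^6 ≈ R$584,039.82.
Price-level factor over 6 years: 1.0424 × 1.0107 × 1.0593 × 1.054 × 1.014 × 1.0507 ≈ 1.2532362223.
Dividing the nominal maturity value by the price-level factor gives the value in today's money.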